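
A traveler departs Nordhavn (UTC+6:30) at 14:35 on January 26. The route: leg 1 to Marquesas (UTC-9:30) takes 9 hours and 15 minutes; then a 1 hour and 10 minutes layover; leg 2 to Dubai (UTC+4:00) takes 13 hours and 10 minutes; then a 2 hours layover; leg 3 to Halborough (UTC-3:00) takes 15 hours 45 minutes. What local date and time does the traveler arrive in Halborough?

Convert departure to UTC: 14:35 − 6:30 = 08:05 UTC on Jan 26.
Add 9 hours and 15 minutes leg 1 → 17:20 UTC.
Add 1 hour 10 minutes layover in Marquesas → 18:30 UTC.
Add 13 hours 10 minutes leg 2 → 07:40 UTC (Jan 27).
Add 2 hours layover in Dubai → 09:40 UTC.
Add 15 hours 45 minutes leg 3 → 01:25 UTC (Jan 28).
Halborough is UTC−3:00, so local arrival = 01:25 − 3:00 = 22:25 on Jan 27.

22:25 on Jan 27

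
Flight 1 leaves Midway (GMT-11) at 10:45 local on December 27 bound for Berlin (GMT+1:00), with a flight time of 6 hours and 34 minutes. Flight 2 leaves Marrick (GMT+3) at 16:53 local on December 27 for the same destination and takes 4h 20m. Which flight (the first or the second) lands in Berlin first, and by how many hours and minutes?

the second, by 10 hours 6 minutes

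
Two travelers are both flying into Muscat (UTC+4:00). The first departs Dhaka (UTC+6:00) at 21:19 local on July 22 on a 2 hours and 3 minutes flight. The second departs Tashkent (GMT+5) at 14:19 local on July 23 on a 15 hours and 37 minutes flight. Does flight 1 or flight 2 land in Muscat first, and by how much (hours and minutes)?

the first, by 31 hours 34 minutes

Flight 1 in UTC: 21:19 − 6:00 = 15:19 on Jul 22.
+2 hours and 3 minutes → arrive 17:22 UTC on Jul 22.
Flight 2 in UTC: 14:19 − 5:00 = 09:19 on Jul 23.
+15 hours 37 minutes → arrive 00:56 UTC on Jul 24.
Flight 1 lands earlier by 31 hours 34 minutes.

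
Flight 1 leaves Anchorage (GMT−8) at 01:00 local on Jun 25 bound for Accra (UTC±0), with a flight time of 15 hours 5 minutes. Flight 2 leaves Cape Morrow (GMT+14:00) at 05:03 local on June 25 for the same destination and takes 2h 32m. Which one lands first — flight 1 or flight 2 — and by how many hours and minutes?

Flight 1 in UTC: 01:00 + 8:00 = 09:00 on Jun 25.
+15 hours 5 minutes → arrive 00:05 UTC on Jun 26.
Flight 2 in UTC: 05:03 − 14:00 = 15:03 on Jun 24.
+2 hours and 32 minutes → arrive 17:35 UTC on Jun 24.
Flight 2 lands earlier by 30 hours 30 minutes.

the second, by 30 hours 30 minutes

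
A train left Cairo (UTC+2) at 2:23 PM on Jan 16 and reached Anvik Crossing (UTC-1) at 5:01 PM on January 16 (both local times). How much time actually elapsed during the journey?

5 hours 38 minutes

Anvik Crossing is 3:00 behind Cairo.
Clock-face elapsed time (ignoring zones) is 2 hours 38 minutes.
Actual elapsed = 2 hours 38 minutes + 3:00 = 5 hours 38 minutes.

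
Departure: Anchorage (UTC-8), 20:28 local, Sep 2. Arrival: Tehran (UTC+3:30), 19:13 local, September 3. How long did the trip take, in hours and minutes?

11 hours 15 minutes

Departure in UTC: 20:28 + 8:00 = 04:28 on Sep 3.
Arrival in UTC: 19:13 − 3:30 = 15:43 on Sep 3.
Elapsed = 15:43 − 04:28 = 11 hours 15 minutes.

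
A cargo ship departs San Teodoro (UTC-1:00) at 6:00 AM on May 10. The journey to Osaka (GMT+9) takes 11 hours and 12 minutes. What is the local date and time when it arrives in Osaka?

3:12 AM on May 11

Convert departure to UTC: 6:00 AM + 1:00 = 7:00 AM UTC on May 10.
Add 11 hours 12 minutes travel time → 6:12 PM UTC.
Osaka is UTC+9:00, so local arrival = 6:12 PM + 9:00 = 3:12 AM on May 11.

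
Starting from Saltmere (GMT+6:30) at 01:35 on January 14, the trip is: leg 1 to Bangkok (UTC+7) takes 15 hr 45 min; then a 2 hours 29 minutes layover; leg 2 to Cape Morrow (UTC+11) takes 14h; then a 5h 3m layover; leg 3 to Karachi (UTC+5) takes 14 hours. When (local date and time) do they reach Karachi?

03:22 on January 16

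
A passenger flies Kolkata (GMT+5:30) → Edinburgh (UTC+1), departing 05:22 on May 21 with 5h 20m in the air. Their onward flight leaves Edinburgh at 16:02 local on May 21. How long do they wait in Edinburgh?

9 hours 50 minutes

Convert departure to UTC: 05:22 − 5:30 = 23:52 UTC on May 20.
Add 5 hours 20 minutes flight time → 05:12 UTC (May 21).
Edinburgh is UTC+1:00, so local arrival = 05:12 + 1:00 = 06:12 on May 21.
Layover = 16:02 − 06:12 = 9 hours 50 minutes.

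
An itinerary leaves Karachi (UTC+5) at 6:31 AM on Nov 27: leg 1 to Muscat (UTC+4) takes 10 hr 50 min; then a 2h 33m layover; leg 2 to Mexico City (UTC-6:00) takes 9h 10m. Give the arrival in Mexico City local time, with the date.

6:04 PM on November 27

Convert departure to UTC: 6:31 AM − 5:00 = 1:31 AM UTC on Nov 27.
Add 10 hours and 50 minutes leg 1 → 12:21 PM UTC.
Add 2 hours and 33 minutes layover in Muscat → 2:54 PM UTC.
Add 9 hours 10 minutes leg 2 → 12:04 AM UTC (Nov 28).
Mexico City is UTC−6:00, so local arrival = 12:04 AM − 6:00 = 6:04 PM on Nov 27.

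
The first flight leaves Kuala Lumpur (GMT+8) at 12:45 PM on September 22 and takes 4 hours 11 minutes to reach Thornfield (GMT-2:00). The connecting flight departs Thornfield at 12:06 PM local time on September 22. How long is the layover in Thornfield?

5 hours 10 minutes

Convert departure to UTC: 12:45 PM − 8:00 = 4:45 AM UTC on Sep 22.
Add 4 hours and 11 minutes flight time → 8:56 AM UTC.
Thornfield is UTC−2:00, so local arrival = 8:56 AM − 2:00 = 6:56 AM on Sep 22.
Layover = 12:06 PM − 6:56 AM = 5 hours 10 minutes.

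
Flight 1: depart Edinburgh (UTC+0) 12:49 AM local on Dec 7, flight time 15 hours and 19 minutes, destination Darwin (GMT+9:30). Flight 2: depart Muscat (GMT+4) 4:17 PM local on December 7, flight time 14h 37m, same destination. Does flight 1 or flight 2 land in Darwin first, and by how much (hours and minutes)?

the first, by 10 hours 46 minutes

Flight 1 departs at 12:49 AM UTC (Dec 7).
+15 hours 19 minutes → arrive 4:08 PM UTC on Dec 7.
Flight 2 in UTC: 4:17 PM − 4:00 = 12:17 PM on Dec 7.
+14 hours 37 minutes → arrive 2:54 AM UTC on Dec 8.
Flight 1 lands earlier by 10 hours 46 minutes.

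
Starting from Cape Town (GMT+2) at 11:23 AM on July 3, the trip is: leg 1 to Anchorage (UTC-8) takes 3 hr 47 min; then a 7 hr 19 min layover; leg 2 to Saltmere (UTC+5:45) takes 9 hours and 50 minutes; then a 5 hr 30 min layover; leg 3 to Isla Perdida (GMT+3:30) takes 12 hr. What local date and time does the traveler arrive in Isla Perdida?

3:19 AM on July 5

Convert departure to UTC: 11:23 AM − 2:00 = 9:23 AM UTC on Jul 3.
Add 3 hours 47 minutes leg 1 → 1:10 PM UTC.
Add 7 hours and 19 minutes layover in Anchorage → 8:29 PM UTC.
Add 9 hours 50 minutes leg 2 → 6:19 AM UTC (Jul 4).
Add 5 hours and 30 minutes layover in Saltmere → 11:49 AM UTC.
Add 12 hours leg 3 → 11:49 PM UTC.
Isla Perdida is UTC+3:30, so local arrival = 11:49 PM + 3:30 = 3:19 AM on Jul 5.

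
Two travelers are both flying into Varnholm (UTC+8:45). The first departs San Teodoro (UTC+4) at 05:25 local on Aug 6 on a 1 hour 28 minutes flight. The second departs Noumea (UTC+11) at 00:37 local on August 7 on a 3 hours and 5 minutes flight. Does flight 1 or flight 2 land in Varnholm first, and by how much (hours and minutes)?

the first, by 13 hours 49 minutes

Flight 1 in UTC: 05:25 − 4:00 = 01:25 on Aug 6.
+1 hour 28 minutes → arrive 02:53 UTC on Aug 6.
Flight 2 in UTC: 00:37 − 11:00 = 13:37 on Aug 6.
+3 hours 5 minutes → arrive 16:42 UTC on Aug 6.
Flight 1 lands earlier by 13 hours 49 minutes.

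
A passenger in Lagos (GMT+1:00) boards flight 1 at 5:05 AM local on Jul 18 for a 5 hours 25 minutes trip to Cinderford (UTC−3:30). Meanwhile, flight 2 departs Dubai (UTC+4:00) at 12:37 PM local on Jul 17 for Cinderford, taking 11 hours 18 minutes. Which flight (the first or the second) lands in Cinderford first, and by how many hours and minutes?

the second, by 13 hours 35 minutes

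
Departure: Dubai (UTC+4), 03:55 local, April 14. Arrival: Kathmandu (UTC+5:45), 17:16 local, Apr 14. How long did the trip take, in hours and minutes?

11 hours 36 minutes

Departure in UTC: 03:55 − 4:00 = 23:55 on Apr 13.
Arrival in UTC: 17:16 − 5:45 = 11:31 on Apr 14.
Elapsed = 11:31 − 23:55 (+1 day) = 11 hours 36 minutes.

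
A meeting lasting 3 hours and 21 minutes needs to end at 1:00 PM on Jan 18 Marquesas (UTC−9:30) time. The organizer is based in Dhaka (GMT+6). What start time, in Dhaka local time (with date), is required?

1:09 AM on January 19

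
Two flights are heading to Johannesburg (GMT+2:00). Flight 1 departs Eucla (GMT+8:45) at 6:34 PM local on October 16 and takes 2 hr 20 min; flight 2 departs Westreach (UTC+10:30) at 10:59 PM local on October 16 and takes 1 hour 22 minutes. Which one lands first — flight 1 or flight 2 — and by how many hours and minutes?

Flight 1 in UTC: 6:34 PM − 8:45 = 9:49 AM on Oct 16.
+2 hours 20 minutes → arrive 12:09 PM UTC on Oct 16.
Flight 2 in UTC: 10:59 PM − 10:30 = 12:29 PM on Oct 16.
+1 hour 22 minutes → arrive 1:51 PM UTC on Oct 16.
Flight 1 lands earlier by 1 hour 42 minutes.

the first, by 1 hour 42 minutes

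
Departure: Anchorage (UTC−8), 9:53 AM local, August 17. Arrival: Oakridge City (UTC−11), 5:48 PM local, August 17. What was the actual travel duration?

10 hours 55 minutes

Departure in UTC: 9:53 AM + 8:00 = 5:53 PM on Aug 17.
Arrival in UTC: 5:48 PM + 11:00 = 4:48 AM on Aug 18.
Elapsed = 4:48 AM − 5:53 PM (+1 day) = 10 hours 55 minutes.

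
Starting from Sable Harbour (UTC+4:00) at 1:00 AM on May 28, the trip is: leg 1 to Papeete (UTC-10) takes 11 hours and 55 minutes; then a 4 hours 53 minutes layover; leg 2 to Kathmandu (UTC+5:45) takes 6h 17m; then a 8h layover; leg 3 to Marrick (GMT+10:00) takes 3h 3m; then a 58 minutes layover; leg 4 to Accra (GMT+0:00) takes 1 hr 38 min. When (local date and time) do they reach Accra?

Convert departure to UTC: 1:00 AM − 4:00 = 9:00 PM UTC on May 27.
Add 11 hours and 55 minutes leg 1 → 8:55 AM UTC (May 28).
Add 4 hours 53 minutes layover in Papeete → 1:48 PM UTC.
Add 6 hours and 17 minutes leg 2 → 8:05 PM UTC.
Add 8 hours layover in Kathmandu → 4:05 AM UTC (May 29).
Add 3 hours and 3 minutes leg 3 → 7:08 AM UTC.
Add 58 minutes layover in Marrick → 8:06 AM UTC.
Add 1 hour and 38 minutes leg 4 → 9:44 AM UTC.
Accra is UTC+0, so local arrival is the same: 9:44 AM on May 29.

9:44 AM on May 29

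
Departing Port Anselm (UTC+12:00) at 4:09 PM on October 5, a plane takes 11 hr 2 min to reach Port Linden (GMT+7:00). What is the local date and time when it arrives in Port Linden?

10:11 PM on Oct 5

Port Linden is 5:00 behind Port Anselm.
After 11 hours 2 minutes it is 3:11 AM (Oct 6) in Port Anselm.
Shift by the zone difference: 3:11 AM − 5:00 = 10:11 PM on Oct 5 in Port Linden.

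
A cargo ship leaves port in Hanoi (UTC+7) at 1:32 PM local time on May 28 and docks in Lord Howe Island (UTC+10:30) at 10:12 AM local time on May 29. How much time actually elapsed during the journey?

Lord Howe Island is 3:30 ahead of Hanoi.
Clock-face elapsed time (ignoring zones) is 20 hours 40 minutes.
Actual elapsed = 20 hours 40 minutes − 3:30 = 17 hours 10 minutes.

17 hours 10 minutes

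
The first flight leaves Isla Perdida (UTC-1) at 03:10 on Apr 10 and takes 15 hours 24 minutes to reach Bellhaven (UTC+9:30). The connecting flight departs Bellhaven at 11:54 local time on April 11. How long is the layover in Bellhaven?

Convert departure to UTC: 03:10 + 1:00 = 04:10 UTC on Apr 10.
Add 15 hours 24 minutes flight time → 19:34 UTC.
Bellhaven is UTC+9:30, so local arrival = 19:34 + 9:30 = 05:04 on Apr 11.
Layover = 11:54 − 05:04 = 6 hours 50 minutes.

6 hours 50 minutes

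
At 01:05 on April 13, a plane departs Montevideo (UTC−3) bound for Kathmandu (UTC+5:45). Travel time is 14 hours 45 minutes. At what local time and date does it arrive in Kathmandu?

Convert departure to UTC: 01:05 + 3:00 = 04:05 UTC on Apr 13.
Add 14 hours and 45 minutes travel time → 18:50 UTC.
Kathmandu is UTC+5:45, so local arrival = 18:50 + 5:45 = 00:35 on Apr 14.

00:35 on Apr 14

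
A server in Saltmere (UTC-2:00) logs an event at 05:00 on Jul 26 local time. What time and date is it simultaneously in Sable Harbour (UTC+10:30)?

In UTC: 05:00 + 2:00 = 07:00 on Jul 26.
Sable Harbour is UTC+10:30: 07:00 + 10:30 = 17:30 on Jul 26.

17:30 on Jul 26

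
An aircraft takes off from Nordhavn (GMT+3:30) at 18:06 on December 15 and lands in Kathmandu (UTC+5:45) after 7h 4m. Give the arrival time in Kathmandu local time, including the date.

Convert departure to UTC: 18:06 − 3:30 = 14:36 UTC on Dec 15.
Add 7 hours and 4 minutes travel time → 21:40 UTC.
Kathmandu is UTC+5:45, so local arrival = 21:40 + 5:45 = 03:25 on Dec 16.

03:25 on December 16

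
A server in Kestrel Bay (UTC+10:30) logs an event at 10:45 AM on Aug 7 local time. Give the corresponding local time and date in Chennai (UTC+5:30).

5:45 AM on August 7

In UTC: 10:45 AM − 10:30 = 12:15 AM on Aug 7.
Chennai is UTC+5:30: 12:15 AM + 5:30 = 5:45 AM on Aug 7.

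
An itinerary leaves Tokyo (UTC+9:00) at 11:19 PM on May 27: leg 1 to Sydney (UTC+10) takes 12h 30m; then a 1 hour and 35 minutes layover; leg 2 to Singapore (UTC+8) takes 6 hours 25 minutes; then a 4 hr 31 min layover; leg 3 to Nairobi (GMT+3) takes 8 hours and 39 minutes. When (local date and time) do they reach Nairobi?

Convert departure to UTC: 11:19 PM − 9:00 = 2:19 PM UTC on May 27.
Add 12 hours 30 minutes leg 1 → 2:49 AM UTC (May 28).
Add 1 hour and 35 minutes layover in Sydney → 4:24 AM UTC.
Add 6 hours and 25 minutes leg 2 → 10:49 AM UTC.
Add 4 hours 31 minutes layover in Singapore → 3:20 PM UTC.
Add 8 hours and 39 minutes leg 3 → 11:59 PM UTC.
Nairobi is UTC+3:00, so local arrival = 11:59 PM + 3:00 = 2:59 AM on May 29.

2:59 AM on May 29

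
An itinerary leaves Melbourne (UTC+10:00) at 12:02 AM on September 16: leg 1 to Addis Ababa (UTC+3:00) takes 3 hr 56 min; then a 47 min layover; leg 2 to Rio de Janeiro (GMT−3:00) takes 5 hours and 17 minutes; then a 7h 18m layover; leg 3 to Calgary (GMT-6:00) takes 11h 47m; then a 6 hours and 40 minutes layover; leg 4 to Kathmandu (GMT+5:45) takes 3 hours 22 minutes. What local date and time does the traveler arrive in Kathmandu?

10:54 AM on September 17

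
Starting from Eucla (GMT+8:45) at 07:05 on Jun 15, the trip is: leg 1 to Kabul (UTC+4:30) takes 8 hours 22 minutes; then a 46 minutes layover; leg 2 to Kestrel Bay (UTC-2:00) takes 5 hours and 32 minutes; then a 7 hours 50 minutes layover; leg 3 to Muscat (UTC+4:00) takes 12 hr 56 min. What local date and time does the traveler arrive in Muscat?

Convert departure to UTC: 07:05 − 8:45 = 22:20 UTC on Jun 14.
Add 8 hours and 22 minutes leg 1 → 06:42 UTC (Jun 15).
Add 46 minutes layover in Kabul → 07:28 UTC.
Add 5 hours and 32 minutes leg 2 → 13:00 UTC.
Add 7 hours 50 minutes layover in Kestrel Bay → 20:50 UTC.
Add 12 hours 56 minutes leg 3 → 09:46 UTC (Jun 16).
Muscat is UTC+4:00, so local arrival = 09:46 + 4:00 = 13:46 on Jun 16.

13:46 on June 16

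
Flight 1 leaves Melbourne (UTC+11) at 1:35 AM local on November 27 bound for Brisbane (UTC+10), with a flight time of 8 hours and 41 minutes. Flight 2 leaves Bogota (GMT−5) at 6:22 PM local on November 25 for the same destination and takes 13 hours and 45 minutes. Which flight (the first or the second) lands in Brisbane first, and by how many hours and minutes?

Flight 1 in UTC: 1:35 AM − 11:00 = 2:35 PM on Nov 26.
+8 hours 41 minutes → arrive 11:16 PM UTC on Nov 26.
Flight 2 in UTC: 6:22 PM + 5:00 = 11:22 PM on Nov 25.
+13 hours and 45 minutes → arrive 1:07 PM UTC on Nov 26.
Flight 2 lands earlier by 10 hours 9 minutes.

the second, by 10 hours 9 minutes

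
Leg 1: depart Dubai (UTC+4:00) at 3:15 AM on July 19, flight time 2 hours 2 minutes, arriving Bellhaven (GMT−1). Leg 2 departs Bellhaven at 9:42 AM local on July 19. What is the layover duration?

9 hours 25 minutes

Convert departure to UTC: 3:15 AM − 4:00 = 11:15 PM UTC on Jul 18.
Add 2 hours and 2 minutes flight time → 1:17 AM UTC (Jul 19).
Bellhaven is UTC−1:00, so local arrival = 1:17 AM − 1:00 = 12:17 AM on Jul 19.
Layover = 9:42 AM − 12:17 AM = 9 hours 25 minutes.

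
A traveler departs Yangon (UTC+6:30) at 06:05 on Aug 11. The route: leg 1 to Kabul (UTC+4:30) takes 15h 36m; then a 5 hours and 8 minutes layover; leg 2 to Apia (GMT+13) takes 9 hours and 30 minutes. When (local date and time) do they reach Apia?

Convert departure to UTC: 06:05 − 6:30 = 23:35 UTC on Aug 10.
Add 15 hours and 36 minutes leg 1 → 15:11 UTC (Aug 11).
Add 5 hours 8 minutes layover in Kabul → 20:19 UTC.
Add 9 hours and 30 minutes leg 2 → 05:49 UTC (Aug 12).
Apia is UTC+13:00, so local arrival = 05:49 + 13:00 = 18:49 on Aug 12.

18:49 on August 12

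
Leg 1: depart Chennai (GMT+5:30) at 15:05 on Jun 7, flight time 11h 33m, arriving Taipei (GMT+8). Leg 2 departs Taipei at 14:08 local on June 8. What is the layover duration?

9 hours

Convert departure to UTC: 15:05 − 5:30 = 09:35 UTC on Jun 7.
Add 11 hours and 33 minutes flight time → 21:08 UTC.
Taipei is UTC+8:00, so local arrival = 21:08 + 8:00 = 05:08 on Jun 8.
Layover = 14:08 − 05:08 = 9 hours.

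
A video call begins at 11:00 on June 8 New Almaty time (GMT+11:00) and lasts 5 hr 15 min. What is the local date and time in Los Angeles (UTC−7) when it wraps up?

22:15 on June 7

Convert start to UTC: 11:00 − 11:00 = 00:00 UTC on Jun 8.
Add 5 hours and 15 minutes duration → 05:15 UTC.
Los Angeles is UTC−7:00, so local end time = 05:15 − 7:00 = 22:15 on Jun 7.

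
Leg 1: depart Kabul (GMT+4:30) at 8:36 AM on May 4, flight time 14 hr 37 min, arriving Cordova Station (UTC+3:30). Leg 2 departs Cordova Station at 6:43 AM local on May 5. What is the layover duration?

Convert departure to UTC: 8:36 AM − 4:30 = 4:06 AM UTC on May 4.
Add 14 hours and 37 minutes flight time → 6:43 PM UTC.
Cordova Station is UTC+3:30, so local arrival = 6:43 PM + 3:30 = 10:13 PM on May 4.
Layover = 6:43 AM − 10:13 PM (+1 day) = 8 hours 30 minutes.

8 hours 30 minutes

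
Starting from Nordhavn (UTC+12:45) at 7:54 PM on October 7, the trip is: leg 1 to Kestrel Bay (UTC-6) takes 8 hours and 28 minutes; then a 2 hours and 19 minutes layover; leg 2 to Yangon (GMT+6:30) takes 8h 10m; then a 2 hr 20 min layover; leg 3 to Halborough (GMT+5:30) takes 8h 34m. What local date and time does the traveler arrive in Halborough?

6:30 PM on October 8

Convert departure to UTC: 7:54 PM − 12:45 = 7:09 AM UTC on Oct 7.
Add 8 hours 28 minutes leg 1 → 3:37 PM UTC.
Add 2 hours 19 minutes layover in Kestrel Bay → 5:56 PM UTC.
Add 8 hours 10 minutes leg 2 → 2:06 AM UTC (Oct 8).
Add 2 hours and 20 minutes layover in Yangon → 4:26 AM UTC.
Add 8 hours and 34 minutes leg 3 → 1:00 PM UTC.
Halborough is UTC+5:30, so local arrival = 1:00 PM + 5:30 = 6:30 PM on Oct 8.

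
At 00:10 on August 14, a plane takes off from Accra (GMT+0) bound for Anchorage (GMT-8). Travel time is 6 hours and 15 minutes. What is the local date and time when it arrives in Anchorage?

22:25 on Aug 13

Anchorage is 8:00 behind Accra.
After 6 hours 15 minutes it is 06:25 in Accra.
Shift by the zone difference: 06:25 − 8:00 = 22:25 on Aug 13 in Anchorage.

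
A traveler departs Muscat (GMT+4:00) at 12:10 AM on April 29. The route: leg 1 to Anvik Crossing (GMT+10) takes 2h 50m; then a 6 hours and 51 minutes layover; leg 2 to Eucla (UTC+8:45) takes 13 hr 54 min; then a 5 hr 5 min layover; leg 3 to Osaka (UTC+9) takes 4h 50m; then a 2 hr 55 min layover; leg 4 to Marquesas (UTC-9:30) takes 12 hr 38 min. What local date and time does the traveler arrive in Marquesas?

11:43 AM on April 30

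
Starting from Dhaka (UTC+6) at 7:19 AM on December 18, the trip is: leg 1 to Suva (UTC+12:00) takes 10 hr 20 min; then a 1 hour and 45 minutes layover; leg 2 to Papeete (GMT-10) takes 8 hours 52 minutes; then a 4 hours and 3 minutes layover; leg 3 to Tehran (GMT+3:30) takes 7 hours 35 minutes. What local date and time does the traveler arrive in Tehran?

Convert departure to UTC: 7:19 AM − 6:00 = 1:19 AM UTC on Dec 18.
Add 10 hours 20 minutes leg 1 → 11:39 AM UTC.
Add 1 hour 45 minutes layover in Suva → 1:24 PM UTC.
Add 8 hours 52 minutes leg 2 → 10:16 PM UTC.
Add 4 hours and 3 minutes layover in Papeete → 2:19 AM UTC (Dec 19).
Add 7 hours and 35 minutes leg 3 → 9:54 AM UTC.
Tehran is UTC+3:30, so local arrival = 9:54 AM + 3:30 = 1:24 PM on Dec 19.

1:24 PM on Dec 19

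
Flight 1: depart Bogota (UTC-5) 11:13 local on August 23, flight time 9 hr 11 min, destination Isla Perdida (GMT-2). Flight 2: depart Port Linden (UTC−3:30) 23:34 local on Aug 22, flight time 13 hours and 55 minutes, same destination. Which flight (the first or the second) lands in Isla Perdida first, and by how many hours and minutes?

Flight 1 in UTC: 11:13 + 5:00 = 16:13 on Aug 23.
+9 hours and 11 minutes → arrive 01:24 UTC on Aug 24.
Flight 2 in UTC: 23:34 + 3:30 = 03:04 on Aug 23.
+13 hours 55 minutes → arrive 16:59 UTC on Aug 23.
Flight 2 lands earlier by 8 hours 25 minutes.

the second, by 8 hours 25 minutes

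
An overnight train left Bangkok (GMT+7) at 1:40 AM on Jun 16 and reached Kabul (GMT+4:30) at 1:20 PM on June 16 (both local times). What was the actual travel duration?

14 hours 10 minutes

Departure in UTC: 1:40 AM − 7:00 = 6:40 PM on Jun 15.
Arrival in UTC: 1:20 PM − 4:30 = 8:50 AM on Jun 16.
Elapsed = 8:50 AM − 6:40 PM (+1 day) = 14 hours 10 minutes.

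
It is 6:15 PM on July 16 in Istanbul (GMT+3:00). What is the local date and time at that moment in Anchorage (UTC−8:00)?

7:15 AM on Jul 16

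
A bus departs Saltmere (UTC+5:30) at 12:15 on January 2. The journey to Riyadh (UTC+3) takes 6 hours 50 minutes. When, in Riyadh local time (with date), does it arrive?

16:35 on January 2

Convert departure to UTC: 12:15 − 5:30 = 06:45 UTC on Jan 2.
Add 6 hours and 50 minutes travel time → 13:35 UTC.
Riyadh is UTC+3:00, so local arrival = 13:35 + 3:00 = 16:35 on Jan 2.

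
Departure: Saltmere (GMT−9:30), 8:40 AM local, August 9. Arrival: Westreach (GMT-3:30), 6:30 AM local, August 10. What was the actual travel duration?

Departure in UTC: 8:40 AM + 9:30 = 6:10 PM on Aug 9.
Arrival in UTC: 6:30 AM + 3:30 = 10:00 AM on Aug 10.
Elapsed = 10:00 AM − 6:10 PM (+1 day) = 15 hours 50 minutes.

15 hours 50 minutes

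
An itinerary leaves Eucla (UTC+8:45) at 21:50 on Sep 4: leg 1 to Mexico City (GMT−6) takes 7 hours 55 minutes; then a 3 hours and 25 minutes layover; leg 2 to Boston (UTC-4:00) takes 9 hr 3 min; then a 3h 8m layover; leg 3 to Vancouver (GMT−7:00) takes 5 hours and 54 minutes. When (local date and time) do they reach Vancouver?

Convert departure to UTC: 21:50 − 8:45 = 13:05 UTC on Sep 4.
Add 7 hours 55 minutes leg 1 → 21:00 UTC.
Add 3 hours 25 minutes layover in Mexico City → 00:25 UTC (Sep 5).
Add 9 hours and 3 minutes leg 2 → 09:28 UTC.
Add 3 hours 8 minutes layover in Boston → 12:36 UTC.
Add 5 hours and 54 minutes leg 3 → 18:30 UTC.
Vancouver is UTC−7:00, so local arrival = 18:30 − 7:00 = 11:30 on Sep 5.

11:30 on September 5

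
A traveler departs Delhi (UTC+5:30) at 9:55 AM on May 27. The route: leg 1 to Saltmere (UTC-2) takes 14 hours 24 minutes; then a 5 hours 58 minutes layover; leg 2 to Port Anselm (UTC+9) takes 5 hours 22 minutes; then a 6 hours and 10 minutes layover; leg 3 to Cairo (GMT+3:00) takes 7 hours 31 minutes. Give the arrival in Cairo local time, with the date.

Convert departure to UTC: 9:55 AM − 5:30 = 4:25 AM UTC on May 27.
Add 14 hours and 24 minutes leg 1 → 6:49 PM UTC.
Add 5 hours 58 minutes layover in Saltmere → 12:47 AM UTC (May 28).
Add 5 hours and 22 minutes leg 2 → 6:09 AM UTC.
Add 6 hours 10 minutes layover in Port Anselm → 12:19 PM UTC.
Add 7 hours and 31 minutes leg 3 → 7:50 PM UTC.
Cairo is UTC+3:00, so local arrival = 7:50 PM + 3:00 = 10:50 PM on May 28.

10:50 PM on May 28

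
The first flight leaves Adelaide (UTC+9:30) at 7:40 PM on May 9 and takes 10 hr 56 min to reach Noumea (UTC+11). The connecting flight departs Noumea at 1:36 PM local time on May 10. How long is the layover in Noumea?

5 hours 30 minutes

Convert departure to UTC: 7:40 PM − 9:30 = 10:10 AM UTC on May 9.
Add 10 hours 56 minutes flight time → 9:06 PM UTC.
Noumea is UTC+11:00, so local arrival = 9:06 PM + 11:00 = 8:06 AM on May 10.
Layover = 1:36 PM − 8:06 AM = 5 hours 30 minutes.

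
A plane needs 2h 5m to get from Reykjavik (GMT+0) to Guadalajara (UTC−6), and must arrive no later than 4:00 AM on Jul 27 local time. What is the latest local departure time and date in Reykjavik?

7:55 AM on July 27

Target arrival in UTC: 4:00 AM + 6:00 = 10:00 AM on Jul 27.
Subtract 2 hours 5 minutes → departure 7:55 AM UTC on Jul 27.
Reykjavik is UTC+0, so departure is 7:55 AM on Jul 27.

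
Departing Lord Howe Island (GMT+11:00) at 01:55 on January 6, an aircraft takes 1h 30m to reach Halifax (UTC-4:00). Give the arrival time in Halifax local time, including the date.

12:25 on Jan 5

Halifax is 15:00 behind Lord Howe Island.
After 1 hour and 30 minutes it is 03:25 in Lord Howe Island.
Shift by the zone difference: 03:25 − 15:00 = 12:25 on Jan 5 in Halifax.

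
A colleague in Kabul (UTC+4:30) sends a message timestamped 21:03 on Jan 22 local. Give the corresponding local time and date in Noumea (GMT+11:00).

In UTC: 21:03 − 4:30 = 16:33 on Jan 22.
Noumea is UTC+11:00: 16:33 + 11:00 = 03:33 on Jan 23.

03:33 on Jan 23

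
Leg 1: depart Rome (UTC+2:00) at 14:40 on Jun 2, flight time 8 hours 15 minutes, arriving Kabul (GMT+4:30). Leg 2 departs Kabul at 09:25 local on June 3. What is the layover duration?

8 hours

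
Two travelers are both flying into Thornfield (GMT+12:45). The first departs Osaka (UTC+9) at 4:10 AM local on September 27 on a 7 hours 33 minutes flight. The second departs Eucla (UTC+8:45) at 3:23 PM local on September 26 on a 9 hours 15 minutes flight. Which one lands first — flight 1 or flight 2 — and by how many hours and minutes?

the second, by 10 hours 50 minutes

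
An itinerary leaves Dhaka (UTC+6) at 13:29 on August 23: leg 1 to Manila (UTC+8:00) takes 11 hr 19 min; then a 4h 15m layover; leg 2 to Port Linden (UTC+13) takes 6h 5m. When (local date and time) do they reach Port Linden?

18:08 on Aug 24

Convert departure to UTC: 13:29 − 6:00 = 07:29 UTC on Aug 23.
Add 11 hours and 19 minutes leg 1 → 18:48 UTC.
Add 4 hours and 15 minutes layover in Manila → 23:03 UTC.
Add 6 hours and 5 minutes leg 2 → 05:08 UTC (Aug 24).
Port Linden is UTC+13:00, so local arrival = 05:08 + 13:00 = 18:08 on Aug 24.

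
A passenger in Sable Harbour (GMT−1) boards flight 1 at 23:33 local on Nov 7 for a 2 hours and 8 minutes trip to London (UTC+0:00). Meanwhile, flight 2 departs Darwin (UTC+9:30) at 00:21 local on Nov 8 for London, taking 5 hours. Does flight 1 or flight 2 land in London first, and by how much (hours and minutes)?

Flight 1 in UTC: 23:33 + 1:00 = 00:33 on Nov 8.
+2 hours 8 minutes → arrive 02:41 UTC on Nov 8.
Flight 2 in UTC: 00:21 − 9:30 = 14:51 on Nov 7.
+5 hours → arrive 19:51 UTC on Nov 7.
Flight 2 lands earlier by 6 hours 50 minutes.

the second, by 6 hours 50 minutes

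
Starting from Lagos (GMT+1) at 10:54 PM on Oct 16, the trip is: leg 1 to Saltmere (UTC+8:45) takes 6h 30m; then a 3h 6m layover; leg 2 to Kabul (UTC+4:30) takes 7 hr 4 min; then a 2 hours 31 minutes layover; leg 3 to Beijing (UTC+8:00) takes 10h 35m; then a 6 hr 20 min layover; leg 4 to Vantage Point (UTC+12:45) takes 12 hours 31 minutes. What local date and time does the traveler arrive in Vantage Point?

11:16 AM on October 19

Convert departure to UTC: 10:54 PM − 1:00 = 9:54 PM UTC on Oct 16.
Add 6 hours 30 minutes leg 1 → 4:24 AM UTC (Oct 17).
Add 3 hours 6 minutes layover in Saltmere → 7:30 AM UTC.
Add 7 hours 4 minutes leg 2 → 2:34 PM UTC.
Add 2 hours and 31 minutes layover in Kabul → 5:05 PM UTC.
Add 10 hours and 35 minutes leg 3 → 3:40 AM UTC (Oct 18).
Add 6 hours 20 minutes layover in Beijing → 10:00 AM UTC.
Add 12 hours and 31 minutes leg 4 → 10:31 PM UTC.
Vantage Point is UTC+12:45, so local arrival = 10:31 PM + 12:45 = 11:16 AM on Oct 19.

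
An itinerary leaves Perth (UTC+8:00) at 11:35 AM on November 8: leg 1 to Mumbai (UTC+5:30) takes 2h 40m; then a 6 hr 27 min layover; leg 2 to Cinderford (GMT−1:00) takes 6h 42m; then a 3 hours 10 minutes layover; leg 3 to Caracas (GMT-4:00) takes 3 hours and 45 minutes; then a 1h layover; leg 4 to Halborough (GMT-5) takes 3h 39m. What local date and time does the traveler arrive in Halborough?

Convert departure to UTC: 11:35 AM − 8:00 = 3:35 AM UTC on Nov 8.
Add 2 hours and 40 minutes leg 1 → 6:15 AM UTC.
Add 6 hours and 27 minutes layover in Mumbai → 12:42 PM UTC.
Add 6 hours and 42 minutes leg 2 → 7:24 PM UTC.
Add 3 hours and 10 minutes layover in Cinderford → 10:34 PM UTC.
Add 3 hours and 45 minutes leg 3 → 2:19 AM UTC (Nov 9).
Add 1 hour layover in Caracas → 3:19 AM UTC.
Add 3 hours 39 minutes leg 4 → 6:58 AM UTC.
Halborough is UTC−5:00, so local arrival = 6:58 AM − 5:00 = 1:58 AM on Nov 9.

1:58 AM on November 9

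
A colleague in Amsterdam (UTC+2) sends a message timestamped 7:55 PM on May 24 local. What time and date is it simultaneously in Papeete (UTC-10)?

7:55 AM on May 24

In UTC: 7:55 PM − 2:00 = 5:55 PM on May 24.
Papeete is UTC−10:00: 5:55 PM − 10:00 = 7:55 AM on May 24.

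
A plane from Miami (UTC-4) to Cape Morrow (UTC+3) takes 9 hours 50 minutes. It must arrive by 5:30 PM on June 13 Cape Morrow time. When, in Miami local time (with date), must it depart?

12:40 AM on June 13

Target arrival in UTC: 5:30 PM − 3:00 = 2:30 PM on Jun 13.
Subtract 9 hours and 50 minutes → departure 4:40 AM UTC on Jun 13.
Miami is UTC−4:00: 4:40 AM − 4:00 = 12:40 AM on Jun 13.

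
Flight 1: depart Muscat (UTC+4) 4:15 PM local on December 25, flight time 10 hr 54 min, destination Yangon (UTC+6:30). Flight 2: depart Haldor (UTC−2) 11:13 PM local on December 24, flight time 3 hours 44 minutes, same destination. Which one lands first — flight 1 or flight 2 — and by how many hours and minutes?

the second, by 18 hours 12 minutes

Flight 1 in UTC: 4:15 PM − 4:00 = 12:15 PM on Dec 25.
+10 hours and 54 minutes → arrive 11:09 PM UTC on Dec 25.
Flight 2 in UTC: 11:13 PM + 2:00 = 1:13 AM on Dec 25.
+3 hours and 44 minutes → arrive 4:57 AM UTC on Dec 25.
Flight 2 lands earlier by 18 hours 12 minutes.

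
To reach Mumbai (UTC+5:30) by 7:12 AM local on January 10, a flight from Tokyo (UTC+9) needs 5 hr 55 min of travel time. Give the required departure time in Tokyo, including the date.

4:47 AM on Jan 10

Target arrival in UTC: 7:12 AM − 5:30 = 1:42 AM on Jan 10.
Subtract 5 hours 55 minutes → departure 7:47 PM UTC on Jan 9.
Tokyo is UTC+9:00: 7:47 PM + 9:00 = 4:47 AM on Jan 10.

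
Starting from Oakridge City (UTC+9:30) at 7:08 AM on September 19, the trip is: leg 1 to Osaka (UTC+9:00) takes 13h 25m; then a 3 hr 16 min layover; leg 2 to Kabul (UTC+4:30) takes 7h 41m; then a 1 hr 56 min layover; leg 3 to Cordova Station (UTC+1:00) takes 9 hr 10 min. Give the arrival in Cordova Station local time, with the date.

10:06 AM on Sep 20

Convert departure to UTC: 7:08 AM − 9:30 = 9:38 PM UTC on Sep 18.
Add 13 hours 25 minutes leg 1 → 11:03 AM UTC (Sep 19).
Add 3 hours 16 minutes layover in Osaka → 2:19 PM UTC.
Add 7 hours and 41 minutes leg 2 → 10:00 PM UTC.
Add 1 hour 56 minutes layover in Kabul → 11:56 PM UTC.
Add 9 hours 10 minutes leg 3 → 9:06 AM UTC (Sep 20).
Cordova Station is UTC+1:00, so local arrival = 9:06 AM + 1:00 = 10:06 AM on Sep 20.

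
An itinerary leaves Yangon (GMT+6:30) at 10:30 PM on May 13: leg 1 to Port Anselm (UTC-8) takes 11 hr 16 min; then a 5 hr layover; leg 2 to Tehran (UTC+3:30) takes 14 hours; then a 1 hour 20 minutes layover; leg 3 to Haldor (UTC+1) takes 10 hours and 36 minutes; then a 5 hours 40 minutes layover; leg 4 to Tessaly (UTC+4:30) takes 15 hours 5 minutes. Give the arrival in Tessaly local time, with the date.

Convert departure to UTC: 10:30 PM − 6:30 = 4:00 PM UTC on May 13.
Add 11 hours and 16 minutes leg 1 → 3:16 AM UTC (May 14).
Add 5 hours layover in Port Anselm → 8:16 AM UTC.
Add 14 hours leg 2 → 10:16 PM UTC.
Add 1 hour and 20 minutes layover in Tehran → 11:36 PM UTC.
Add 10 hours and 36 minutes leg 3 → 10:12 AM UTC (May 15).
Add 5 hours and 40 minutes layover in Haldor → 3:52 PM UTC.
Add 15 hours and 5 minutes leg 4 → 6:57 AM UTC (May 16).
Tessaly is UTC+4:30, so local arrival = 6:57 AM + 4:30 = 11:27 AM on May 16.

11:27 AM on May 16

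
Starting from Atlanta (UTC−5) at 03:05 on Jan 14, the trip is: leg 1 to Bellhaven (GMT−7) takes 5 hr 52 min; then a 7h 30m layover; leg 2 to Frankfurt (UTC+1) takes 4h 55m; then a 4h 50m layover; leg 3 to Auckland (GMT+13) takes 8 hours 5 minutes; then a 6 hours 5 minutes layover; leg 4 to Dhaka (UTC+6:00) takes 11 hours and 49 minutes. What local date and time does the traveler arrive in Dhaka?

Convert departure to UTC: 03:05 + 5:00 = 08:05 UTC on Jan 14.
Add 5 hours 52 minutes leg 1 → 13:57 UTC.
Add 7 hours 30 minutes layover in Bellhaven → 21:27 UTC.
Add 4 hours 55 minutes leg 2 → 02:22 UTC (Jan 15).
Add 4 hours 50 minutes layover in Frankfurt → 07:12 UTC.
Add 8 hours and 5 minutes leg 3 → 15:17 UTC.
Add 6 hours and 5 minutes layover in Auckland → 21:22 UTC.
Add 11 hours 49 minutes leg 4 → 09:11 UTC (Jan 16).
Dhaka is UTC+6:00, so local arrival = 09:11 + 6:00 = 15:11 on Jan 16.

15:11 on January 16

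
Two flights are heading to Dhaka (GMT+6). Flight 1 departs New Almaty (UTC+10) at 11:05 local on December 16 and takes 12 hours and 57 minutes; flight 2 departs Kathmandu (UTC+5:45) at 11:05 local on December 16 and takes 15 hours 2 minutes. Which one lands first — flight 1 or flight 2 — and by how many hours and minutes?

the first, by 6 hours 20 minutes

Flight 1 in UTC: 11:05 − 10:00 = 01:05 on Dec 16.
+12 hours and 57 minutes → arrive 14:02 UTC on Dec 16.
Flight 2 in UTC: 11:05 − 5:45 = 05:20 on Dec 16.
+15 hours 2 minutes → arrive 20:22 UTC on Dec 16.
Flight 1 lands earlier by 6 hours 20 minutes.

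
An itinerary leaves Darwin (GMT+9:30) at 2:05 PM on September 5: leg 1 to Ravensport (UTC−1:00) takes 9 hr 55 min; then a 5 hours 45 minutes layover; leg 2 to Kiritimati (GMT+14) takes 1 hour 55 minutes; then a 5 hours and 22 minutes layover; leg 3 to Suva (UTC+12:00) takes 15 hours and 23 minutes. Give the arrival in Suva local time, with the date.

Convert departure to UTC: 2:05 PM − 9:30 = 4:35 AM UTC on Sep 5.
Add 9 hours and 55 minutes leg 1 → 2:30 PM UTC.
Add 5 hours 45 minutes layover in Ravensport → 8:15 PM UTC.
Add 1 hour and 55 minutes leg 2 → 10:10 PM UTC.
Add 5 hours 22 minutes layover in Kiritimati → 3:32 AM UTC (Sep 6).
Add 15 hours and 23 minutes leg 3 → 6:55 PM UTC.
Suva is UTC+12:00, so local arrival = 6:55 PM + 12:00 = 6:55 AM on Sep 7.

6:55 AM on September 7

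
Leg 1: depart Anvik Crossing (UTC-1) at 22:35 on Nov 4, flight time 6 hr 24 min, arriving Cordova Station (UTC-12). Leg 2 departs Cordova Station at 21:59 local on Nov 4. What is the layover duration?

Convert departure to UTC: 22:35 + 1:00 = 23:35 UTC on Nov 4.
Add 6 hours and 24 minutes flight time → 05:59 UTC (Nov 5).
Cordova Station is UTC−12:00, so local arrival = 05:59 − 12:00 = 17:59 on Nov 4.
Layover = 21:59 − 17:59 = 4 hours.

4 hours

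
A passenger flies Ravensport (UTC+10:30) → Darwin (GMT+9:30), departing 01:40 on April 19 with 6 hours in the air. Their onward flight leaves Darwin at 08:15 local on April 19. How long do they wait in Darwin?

1 hour 35 minutes

Convert departure to UTC: 01:40 − 10:30 = 15:10 UTC on Apr 18.
Add 6 hours flight time → 21:10 UTC.
Darwin is UTC+9:30, so local arrival = 21:10 + 9:30 = 06:40 on Apr 19.
Layover = 08:15 − 06:40 = 1 hour 35 minutes.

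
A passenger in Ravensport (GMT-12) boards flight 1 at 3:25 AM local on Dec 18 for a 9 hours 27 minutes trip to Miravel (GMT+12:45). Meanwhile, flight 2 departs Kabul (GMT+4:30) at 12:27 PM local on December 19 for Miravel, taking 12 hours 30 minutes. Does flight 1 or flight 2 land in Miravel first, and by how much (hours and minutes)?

the first, by 19 hours 35 minutes

Flight 1 in UTC: 3:25 AM + 12:00 = 3:25 PM on Dec 18.
+9 hours 27 minutes → arrive 12:52 AM UTC on Dec 19.
Flight 2 in UTC: 12:27 PM − 4:30 = 7:57 AM on Dec 19.
+12 hours and 30 minutes → arrive 8:27 PM UTC on Dec 19.
Flight 1 lands earlier by 19 hours 35 minutes.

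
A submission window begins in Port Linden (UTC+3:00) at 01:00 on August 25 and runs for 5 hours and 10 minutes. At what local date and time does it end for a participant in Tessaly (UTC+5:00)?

Convert start to UTC: 01:00 − 3:00 = 22:00 UTC on Aug 24.
Add 5 hours and 10 minutes duration → 03:10 UTC (Aug 25).
Tessaly is UTC+5:00, so local end time = 03:10 + 5:00 = 08:10 on Aug 25.

08:10 on August 25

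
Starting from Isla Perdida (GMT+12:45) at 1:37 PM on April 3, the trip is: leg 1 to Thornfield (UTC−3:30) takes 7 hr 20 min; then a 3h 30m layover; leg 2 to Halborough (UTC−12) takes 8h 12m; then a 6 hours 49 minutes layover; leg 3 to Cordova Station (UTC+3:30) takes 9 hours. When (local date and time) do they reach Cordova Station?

3:13 PM on April 4

Convert departure to UTC: 1:37 PM − 12:45 = 12:52 AM UTC on Apr 3.
Add 7 hours and 20 minutes leg 1 → 8:12 AM UTC.
Add 3 hours and 30 minutes layover in Thornfield → 11:42 AM UTC.
Add 8 hours and 12 minutes leg 2 → 7:54 PM UTC.
Add 6 hours 49 minutes layover in Halborough → 2:43 AM UTC (Apr 4).
Add 9 hours leg 3 → 11:43 AM UTC.
Cordova Station is UTC+3:30, so local arrival = 11:43 AM + 3:30 = 3:13 PM on Apr 4.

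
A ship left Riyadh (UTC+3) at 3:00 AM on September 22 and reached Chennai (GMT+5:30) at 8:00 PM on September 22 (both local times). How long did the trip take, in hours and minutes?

Departure in UTC: 3:00 AM − 3:00 = 12:00 AM on Sep 22.
Arrival in UTC: 8:00 PM − 5:30 = 2:30 PM on Sep 22.
Elapsed = 2:30 PM − 12:00 AM = 14 hours 30 minutes.

14 hours 30 minutes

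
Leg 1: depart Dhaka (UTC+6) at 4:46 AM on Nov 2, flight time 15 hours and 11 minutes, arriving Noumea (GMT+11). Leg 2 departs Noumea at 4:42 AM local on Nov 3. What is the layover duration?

3 hours 45 minutes

Convert departure to UTC: 4:46 AM − 6:00 = 10:46 PM UTC on Nov 1.
Add 15 hours 11 minutes flight time → 1:57 PM UTC (Nov 2).
Noumea is UTC+11:00, so local arrival = 1:57 PM + 11:00 = 12:57 AM on Nov 3.
Layover = 4:42 AM − 12:57 AM = 3 hours 45 minutes.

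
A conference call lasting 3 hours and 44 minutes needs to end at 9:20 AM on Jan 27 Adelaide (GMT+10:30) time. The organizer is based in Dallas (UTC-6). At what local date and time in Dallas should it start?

1:06 PM on January 26

Target end time in UTC: 9:20 AM − 10:30 = 10:50 PM on Jan 26.
Subtract 3 hours 44 minutes → start 7:06 PM UTC on Jan 26.
Dallas is UTC−6:00: 7:06 PM − 6:00 = 1:06 PM on Jan 26.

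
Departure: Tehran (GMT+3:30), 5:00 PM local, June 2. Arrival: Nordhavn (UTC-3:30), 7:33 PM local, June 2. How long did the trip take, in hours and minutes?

Departure in UTC: 5:00 PM − 3:30 = 1:30 PM on Jun 2.
Arrival in UTC: 7:33 PM + 3:30 = 11:03 PM on Jun 2.
Elapsed = 11:03 PM − 1:30 PM = 9 hours 33 minutes.

9 hours 33 minutes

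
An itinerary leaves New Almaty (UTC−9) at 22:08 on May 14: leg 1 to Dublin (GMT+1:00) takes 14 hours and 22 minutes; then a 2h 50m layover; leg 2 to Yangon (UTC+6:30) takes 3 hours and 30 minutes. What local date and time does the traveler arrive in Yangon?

Convert departure to UTC: 22:08 + 9:00 = 07:08 UTC on May 15.
Add 14 hours 22 minutes leg 1 → 21:30 UTC.
Add 2 hours 50 minutes layover in Dublin → 00:20 UTC (May 16).
Add 3 hours and 30 minutes leg 2 → 03:50 UTC.
Yangon is UTC+6:30, so local arrival = 03:50 + 6:30 = 10:20 on May 16.

10:20 on May 16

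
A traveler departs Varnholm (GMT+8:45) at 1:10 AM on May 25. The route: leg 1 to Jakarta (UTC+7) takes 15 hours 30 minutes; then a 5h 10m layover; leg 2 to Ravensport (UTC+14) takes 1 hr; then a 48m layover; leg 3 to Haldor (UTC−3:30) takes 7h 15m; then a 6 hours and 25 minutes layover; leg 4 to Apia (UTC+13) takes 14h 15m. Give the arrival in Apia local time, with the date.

7:48 AM on May 27

Convert departure to UTC: 1:10 AM − 8:45 = 4:25 PM UTC on May 24.
Add 15 hours 30 minutes leg 1 → 7:55 AM UTC (May 25).
Add 5 hours 10 minutes layover in Jakarta → 1:05 PM UTC.
Add 1 hour leg 2 → 2:05 PM UTC.
Add 48 minutes layover in Ravensport → 2:53 PM UTC.
Add 7 hours and 15 minutes leg 3 → 10:08 PM UTC.
Add 6 hours 25 minutes layover in Haldor → 4:33 AM UTC (May 26).
Add 14 hours and 15 minutes leg 4 → 6:48 PM UTC.
Apia is UTC+13:00, so local arrival = 6:48 PM + 13:00 = 7:48 AM on May 27.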